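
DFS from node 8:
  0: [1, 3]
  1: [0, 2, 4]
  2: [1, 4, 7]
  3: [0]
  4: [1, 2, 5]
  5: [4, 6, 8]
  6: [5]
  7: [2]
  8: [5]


Visit 8, push [5]
Visit 5, push [6, 4]
Visit 4, push [2, 1]
Visit 1, push [2, 0]
Visit 0, push [3]
Visit 3, push []
Visit 2, push [7]
Visit 7, push []
Visit 6, push []

DFS order: [8, 5, 4, 1, 0, 3, 2, 7, 6]


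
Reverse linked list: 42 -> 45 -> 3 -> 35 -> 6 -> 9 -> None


Step 1: curr=42, set curr.next=prev(None) | reversed so far: 42
Step 2: curr=45, set curr.next=prev(42) | reversed so far: 45 -> 42
Step 3: curr=3, set curr.next=prev(45) | reversed so far: 3 -> 45 -> 42
Step 4: curr=35, set curr.next=prev(3) | reversed so far: 35 -> 3 -> 45 -> 42
Step 5: curr=6, set curr.next=prev(35) | reversed so far: 6 -> 35 -> 3 -> 45 -> 42
Step 6: curr=9, set curr.next=prev(6) | reversed so far: 9 -> 6 -> 35 -> 3 -> 45 -> 42

9 -> 6 -> 35 -> 3 -> 45 -> 42 -> None


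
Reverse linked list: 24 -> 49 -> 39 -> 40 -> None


Step 1: curr=24, set curr.next=prev(None) | reversed so far: 24
Step 2: curr=49, set curr.next=prev(24) | reversed so far: 49 -> 24
Step 3: curr=39, set curr.next=prev(49) | reversed so far: 39 -> 49 -> 24
Step 4: curr=40, set curr.next=prev(39) | reversed so far: 40 -> 39 -> 49 -> 24

40 -> 39 -> 49 -> 24 -> None


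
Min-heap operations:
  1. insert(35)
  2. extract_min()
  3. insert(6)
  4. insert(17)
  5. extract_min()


insert(35) -> [35]
extract_min()->35, []
insert(6) -> [6]
insert(17) -> [6, 17]
extract_min()->6, [17]

Final heap: [17]


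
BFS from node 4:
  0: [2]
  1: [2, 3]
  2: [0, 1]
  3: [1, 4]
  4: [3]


Visit 4, enqueue [3]
Visit 3, enqueue [1]
Visit 1, enqueue [2]
Visit 2, enqueue [0]
Visit 0, enqueue []

BFS order: [4, 3, 1, 2, 0]


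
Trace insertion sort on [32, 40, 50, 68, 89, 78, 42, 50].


Initial: [32, 40, 50, 68, 89, 78, 42, 50]
Insert 40: [32, 40, 50, 68, 89, 78, 42, 50]
Insert 50: [32, 40, 50, 68, 89, 78, 42, 50]
Insert 68: [32, 40, 50, 68, 89, 78, 42, 50]
Insert 89: [32, 40, 50, 68, 89, 78, 42, 50]
Insert 78: [32, 40, 50, 68, 78, 89, 42, 50]
Insert 42: [32, 40, 42, 50, 68, 78, 89, 50]
Insert 50: [32, 40, 42, 50, 50, 68, 78, 89]

Sorted: [32, 40, 42, 50, 50, 68, 78, 89]


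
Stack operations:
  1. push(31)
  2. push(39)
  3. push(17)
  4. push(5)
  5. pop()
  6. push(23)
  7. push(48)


push(31) -> [31]
push(39) -> [31, 39]
push(17) -> [31, 39, 17]
push(5) -> [31, 39, 17, 5]
pop()->5, [31, 39, 17]
push(23) -> [31, 39, 17, 23]
push(48) -> [31, 39, 17, 23, 48]

Final stack: [31, 39, 17, 23, 48]


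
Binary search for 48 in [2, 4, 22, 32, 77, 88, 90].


Step 1: lo=0, hi=6, mid=3, val=32
Step 2: lo=4, hi=6, mid=5, val=88
Step 3: lo=4, hi=4, mid=4, val=77

Not found


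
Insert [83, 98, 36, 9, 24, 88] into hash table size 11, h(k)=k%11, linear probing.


Insert 83: h=6 -> slot 6
Insert 98: h=10 -> slot 10
Insert 36: h=3 -> slot 3
Insert 9: h=9 -> slot 9
Insert 24: h=2 -> slot 2
Insert 88: h=0 -> slot 0

Table: [88, None, 24, 36, None, None, 83, None, None, 9, 98]


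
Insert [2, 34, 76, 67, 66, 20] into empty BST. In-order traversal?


Insert 2: root
Insert 34: R from 2
Insert 76: R from 2 -> R from 34
Insert 67: R from 2 -> R from 34 -> L from 76
Insert 66: R from 2 -> R from 34 -> L from 76 -> L from 67
Insert 20: R from 2 -> L from 34

In-order: [2, 20, 34, 66, 67, 76]


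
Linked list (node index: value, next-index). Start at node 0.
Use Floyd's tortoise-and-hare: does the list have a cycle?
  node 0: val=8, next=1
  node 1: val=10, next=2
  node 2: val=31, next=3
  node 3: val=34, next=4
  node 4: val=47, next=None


Floyd's tortoise (slow, +1) and hare (fast, +2):
  init: slow=0, fast=0
  step 1: slow=1, fast=2
  step 2: slow=2, fast=4
  step 3: fast -> None, no cycle

Cycle: no


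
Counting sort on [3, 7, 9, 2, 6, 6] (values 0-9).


Input: [3, 7, 9, 2, 6, 6]
Counts: [0, 0, 1, 1, 0, 0, 2, 1, 0, 1]

Sorted: [2, 3, 6, 6, 7, 9]


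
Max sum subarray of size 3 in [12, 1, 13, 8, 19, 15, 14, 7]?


[0:3]: 26
[1:4]: 22
[2:5]: 40
[3:6]: 42
[4:7]: 48
[5:8]: 36

Max: 48 at [4:7]


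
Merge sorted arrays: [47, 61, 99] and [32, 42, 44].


Take 32 from B
Take 42 from B
Take 44 from B

Merged: [32, 42, 44, 47, 61, 99]


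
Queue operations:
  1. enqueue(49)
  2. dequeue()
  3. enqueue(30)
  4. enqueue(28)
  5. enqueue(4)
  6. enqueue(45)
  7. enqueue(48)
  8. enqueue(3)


enqueue(49) -> [49]
dequeue()->49, []
enqueue(30) -> [30]
enqueue(28) -> [30, 28]
enqueue(4) -> [30, 28, 4]
enqueue(45) -> [30, 28, 4, 45]
enqueue(48) -> [30, 28, 4, 45, 48]
enqueue(3) -> [30, 28, 4, 45, 48, 3]

Final queue: [30, 28, 4, 45, 48, 3]


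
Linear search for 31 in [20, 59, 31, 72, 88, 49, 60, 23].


i=0: 20!=31
i=1: 59!=31
i=2: 31==31 found!

Found at 2, 3 comps


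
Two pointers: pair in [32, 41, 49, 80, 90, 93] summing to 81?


lo=0(32)+hi=5(93)=125
lo=0(32)+hi=4(90)=122
lo=0(32)+hi=3(80)=112
lo=0(32)+hi=2(49)=81

Yes: 32+49=81


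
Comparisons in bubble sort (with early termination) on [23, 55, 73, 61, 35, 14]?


Algorithm: bubble sort (with early termination)
Input: [23, 55, 73, 61, 35, 14]
Sorted: [14, 23, 35, 55, 61, 73]

15


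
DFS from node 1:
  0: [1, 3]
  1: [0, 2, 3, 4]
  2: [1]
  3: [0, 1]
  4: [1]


Visit 1, push [4, 3, 2, 0]
Visit 0, push [3]
Visit 3, push []
Visit 2, push []
Visit 4, push []

DFS order: [1, 0, 3, 2, 4]


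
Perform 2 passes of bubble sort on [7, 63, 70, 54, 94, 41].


Initial: [7, 63, 70, 54, 94, 41]
Pass 1: [7, 63, 54, 70, 41, 94] (2 swaps)
Pass 2: [7, 54, 63, 41, 70, 94] (2 swaps)

After 2 passes: [7, 54, 63, 41, 70, 94]


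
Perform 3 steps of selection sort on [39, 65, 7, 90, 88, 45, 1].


Initial: [39, 65, 7, 90, 88, 45, 1]
Step 1: min=1 at 6
  Swap: [1, 65, 7, 90, 88, 45, 39]
Step 2: min=7 at 2
  Swap: [1, 7, 65, 90, 88, 45, 39]
Step 3: min=39 at 6
  Swap: [1, 7, 39, 90, 88, 45, 65]

After 3 steps: [1, 7, 39, 90, 88, 45, 65]


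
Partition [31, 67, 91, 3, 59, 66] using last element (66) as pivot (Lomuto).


Pivot: 66
  31 <= 66: advance i (no swap)
  3 <= 66: swap -> [31, 3, 91, 67, 59, 66]
  59 <= 66: swap -> [31, 3, 59, 67, 91, 66]
Place pivot at 3: [31, 3, 59, 66, 91, 67]

Partitioned: [31, 3, 59, 66, 91, 67]


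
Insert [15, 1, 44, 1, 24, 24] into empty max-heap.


Insert 15: [15]
Insert 1: [15, 1]
Insert 44: [44, 1, 15]
Insert 1: [44, 1, 15, 1]
Insert 24: [44, 24, 15, 1, 1]
Insert 24: [44, 24, 24, 1, 1, 15]

Final heap: [44, 24, 24, 1, 1, 15]


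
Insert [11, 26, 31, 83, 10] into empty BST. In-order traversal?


Insert 11: root
Insert 26: R from 11
Insert 31: R from 11 -> R from 26
Insert 83: R from 11 -> R from 26 -> R from 31
Insert 10: L from 11

In-order: [10, 11, 26, 31, 83]


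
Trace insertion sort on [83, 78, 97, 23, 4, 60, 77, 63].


Initial: [83, 78, 97, 23, 4, 60, 77, 63]
Insert 78: [78, 83, 97, 23, 4, 60, 77, 63]
Insert 97: [78, 83, 97, 23, 4, 60, 77, 63]
Insert 23: [23, 78, 83, 97, 4, 60, 77, 63]
Insert 4: [4, 23, 78, 83, 97, 60, 77, 63]
Insert 60: [4, 23, 60, 78, 83, 97, 77, 63]
Insert 77: [4, 23, 60, 77, 78, 83, 97, 63]
Insert 63: [4, 23, 60, 63, 77, 78, 83, 97]

Sorted: [4, 23, 60, 63, 77, 78, 83, 97]


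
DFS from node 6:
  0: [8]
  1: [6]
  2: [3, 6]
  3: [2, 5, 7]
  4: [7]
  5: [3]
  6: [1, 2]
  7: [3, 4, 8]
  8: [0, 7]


Visit 6, push [2, 1]
Visit 1, push []
Visit 2, push [3]
Visit 3, push [7, 5]
Visit 5, push []
Visit 7, push [8, 4]
Visit 4, push []
Visit 8, push [0]
Visit 0, push []

DFS order: [6, 1, 2, 3, 5, 7, 4, 8, 0]


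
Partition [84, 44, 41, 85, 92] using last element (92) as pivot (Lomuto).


Pivot: 92
  84 <= 92: advance i (no swap)
  44 <= 92: advance i (no swap)
  41 <= 92: advance i (no swap)
  85 <= 92: advance i (no swap)
Place pivot at 4: [84, 44, 41, 85, 92]

Partitioned: [84, 44, 41, 85, 92]


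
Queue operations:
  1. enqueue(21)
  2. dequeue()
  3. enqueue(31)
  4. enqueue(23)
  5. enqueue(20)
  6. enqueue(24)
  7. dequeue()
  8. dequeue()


enqueue(21) -> [21]
dequeue()->21, []
enqueue(31) -> [31]
enqueue(23) -> [31, 23]
enqueue(20) -> [31, 23, 20]
enqueue(24) -> [31, 23, 20, 24]
dequeue()->31, [23, 20, 24]
dequeue()->23, [20, 24]

Final queue: [20, 24]


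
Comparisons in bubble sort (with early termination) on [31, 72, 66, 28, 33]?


Algorithm: bubble sort (with early termination)
Input: [31, 72, 66, 28, 33]
Sorted: [28, 31, 33, 66, 72]

10


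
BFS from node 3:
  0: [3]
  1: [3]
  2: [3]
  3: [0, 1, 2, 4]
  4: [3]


Visit 3, enqueue [0, 1, 2, 4]
Visit 0, enqueue []
Visit 1, enqueue []
Visit 2, enqueue []
Visit 4, enqueue []

BFS order: [3, 0, 1, 2, 4]


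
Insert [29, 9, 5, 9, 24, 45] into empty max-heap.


Insert 29: [29]
Insert 9: [29, 9]
Insert 5: [29, 9, 5]
Insert 9: [29, 9, 5, 9]
Insert 24: [29, 24, 5, 9, 9]
Insert 45: [45, 24, 29, 9, 9, 5]

Final heap: [45, 24, 29, 9, 9, 5]


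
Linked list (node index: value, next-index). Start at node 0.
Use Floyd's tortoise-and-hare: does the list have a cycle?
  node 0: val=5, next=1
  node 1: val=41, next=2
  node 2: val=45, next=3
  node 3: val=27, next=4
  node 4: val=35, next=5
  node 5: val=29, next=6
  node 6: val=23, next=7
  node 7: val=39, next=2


Floyd's tortoise (slow, +1) and hare (fast, +2):
  init: slow=0, fast=0
  step 1: slow=1, fast=2
  step 2: slow=2, fast=4
  step 3: slow=3, fast=6
  step 4: slow=4, fast=2
  step 5: slow=5, fast=4
  step 6: slow=6, fast=6
  slow == fast at node 6: cycle detected

Cycle: yes


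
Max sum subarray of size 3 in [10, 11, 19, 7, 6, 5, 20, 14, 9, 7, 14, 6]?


[0:3]: 40
[1:4]: 37
[2:5]: 32
[3:6]: 18
[4:7]: 31
[5:8]: 39
[6:9]: 43
[7:10]: 30
[8:11]: 30
[9:12]: 27

Max: 43 at [6:9]


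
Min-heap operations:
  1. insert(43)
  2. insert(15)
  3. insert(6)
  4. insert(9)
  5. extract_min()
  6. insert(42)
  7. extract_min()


insert(43) -> [43]
insert(15) -> [15, 43]
insert(6) -> [6, 43, 15]
insert(9) -> [6, 9, 15, 43]
extract_min()->6, [9, 43, 15]
insert(42) -> [9, 42, 15, 43]
extract_min()->9, [15, 42, 43]

Final heap: [15, 42, 43]


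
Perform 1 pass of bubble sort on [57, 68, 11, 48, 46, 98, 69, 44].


Initial: [57, 68, 11, 48, 46, 98, 69, 44]
Pass 1: [57, 11, 48, 46, 68, 69, 44, 98] (5 swaps)

After 1 pass: [57, 11, 48, 46, 68, 69, 44, 98]


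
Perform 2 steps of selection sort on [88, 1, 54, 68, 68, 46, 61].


Initial: [88, 1, 54, 68, 68, 46, 61]
Step 1: min=1 at 1
  Swap: [1, 88, 54, 68, 68, 46, 61]
Step 2: min=46 at 5
  Swap: [1, 46, 54, 68, 68, 88, 61]

After 2 steps: [1, 46, 54, 68, 68, 88, 61]


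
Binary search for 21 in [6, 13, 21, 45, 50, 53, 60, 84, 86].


Step 1: lo=0, hi=8, mid=4, val=50
Step 2: lo=0, hi=3, mid=1, val=13
Step 3: lo=2, hi=3, mid=2, val=21

Found at index 2


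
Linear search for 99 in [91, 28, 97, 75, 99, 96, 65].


i=0: 91!=99
i=1: 28!=99
i=2: 97!=99
i=3: 75!=99
i=4: 99==99 found!

Found at 4, 5 comps


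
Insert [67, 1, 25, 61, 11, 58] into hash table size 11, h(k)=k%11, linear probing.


Insert 67: h=1 -> slot 1
Insert 1: h=1, 1 probes -> slot 2
Insert 25: h=3 -> slot 3
Insert 61: h=6 -> slot 6
Insert 11: h=0 -> slot 0
Insert 58: h=3, 1 probes -> slot 4

Table: [11, 67, 1, 25, 58, None, 61, None, None, None, None]


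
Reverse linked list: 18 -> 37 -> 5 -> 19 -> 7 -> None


Step 1: curr=18, set curr.next=prev(None) | reversed so far: 18
Step 2: curr=37, set curr.next=prev(18) | reversed so far: 37 -> 18
Step 3: curr=5, set curr.next=prev(37) | reversed so far: 5 -> 37 -> 18
Step 4: curr=19, set curr.next=prev(5) | reversed so far: 19 -> 5 -> 37 -> 18
Step 5: curr=7, set curr.next=prev(19) | reversed so far: 7 -> 19 -> 5 -> 37 -> 18

7 -> 19 -> 5 -> 37 -> 18 -> None


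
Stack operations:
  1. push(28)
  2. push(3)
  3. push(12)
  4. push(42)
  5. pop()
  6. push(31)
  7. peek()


push(28) -> [28]
push(3) -> [28, 3]
push(12) -> [28, 3, 12]
push(42) -> [28, 3, 12, 42]
pop()->42, [28, 3, 12]
push(31) -> [28, 3, 12, 31]
peek()->31

Final stack: [28, 3, 12, 31]


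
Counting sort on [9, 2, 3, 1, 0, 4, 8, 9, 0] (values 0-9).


Input: [9, 2, 3, 1, 0, 4, 8, 9, 0]
Counts: [2, 1, 1, 1, 1, 0, 0, 0, 1, 2]

Sorted: [0, 0, 1, 2, 3, 4, 8, 9, 9]


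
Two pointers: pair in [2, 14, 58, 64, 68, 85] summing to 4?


lo=0(2)+hi=5(85)=87
lo=0(2)+hi=4(68)=70
lo=0(2)+hi=3(64)=66
lo=0(2)+hi=2(58)=60
lo=0(2)+hi=1(14)=16

No pair found


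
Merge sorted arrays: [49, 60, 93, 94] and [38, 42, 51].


Take 38 from B
Take 42 from B
Take 49 from A
Take 51 from B

Merged: [38, 42, 49, 51, 60, 93, 94]


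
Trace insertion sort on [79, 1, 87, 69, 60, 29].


Initial: [79, 1, 87, 69, 60, 29]
Insert 1: [1, 79, 87, 69, 60, 29]
Insert 87: [1, 79, 87, 69, 60, 29]
Insert 69: [1, 69, 79, 87, 60, 29]
Insert 60: [1, 60, 69, 79, 87, 29]
Insert 29: [1, 29, 60, 69, 79, 87]

Sorted: [1, 29, 60, 69, 79, 87]


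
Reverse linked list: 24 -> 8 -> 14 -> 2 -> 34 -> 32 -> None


Step 1: curr=24, set curr.next=prev(None) | reversed so far: 24
Step 2: curr=8, set curr.next=prev(24) | reversed so far: 8 -> 24
Step 3: curr=14, set curr.next=prev(8) | reversed so far: 14 -> 8 -> 24
Step 4: curr=2, set curr.next=prev(14) | reversed so far: 2 -> 14 -> 8 -> 24
Step 5: curr=34, set curr.next=prev(2) | reversed so far: 34 -> 2 -> 14 -> 8 -> 24
Step 6: curr=32, set curr.next=prev(34) | reversed so far: 32 -> 34 -> 2 -> 14 -> 8 -> 24

32 -> 34 -> 2 -> 14 -> 8 -> 24 -> None


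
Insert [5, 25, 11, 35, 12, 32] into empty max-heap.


Insert 5: [5]
Insert 25: [25, 5]
Insert 11: [25, 5, 11]
Insert 35: [35, 25, 11, 5]
Insert 12: [35, 25, 11, 5, 12]
Insert 32: [35, 25, 32, 5, 12, 11]

Final heap: [35, 25, 32, 5, 12, 11]


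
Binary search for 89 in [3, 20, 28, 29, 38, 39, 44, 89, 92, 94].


Step 1: lo=0, hi=9, mid=4, val=38
Step 2: lo=5, hi=9, mid=7, val=89

Found at index 7


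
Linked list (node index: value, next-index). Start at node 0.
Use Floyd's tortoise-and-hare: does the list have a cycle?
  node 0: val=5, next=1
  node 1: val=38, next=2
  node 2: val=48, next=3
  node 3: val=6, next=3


Floyd's tortoise (slow, +1) and hare (fast, +2):
  init: slow=0, fast=0
  step 1: slow=1, fast=2
  step 2: slow=2, fast=3
  step 3: slow=3, fast=3
  slow == fast at node 3: cycle detected

Cycle: yes


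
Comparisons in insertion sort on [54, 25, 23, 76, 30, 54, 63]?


Algorithm: insertion sort
Input: [54, 25, 23, 76, 30, 54, 63]
Sorted: [23, 25, 30, 54, 54, 63, 76]

11


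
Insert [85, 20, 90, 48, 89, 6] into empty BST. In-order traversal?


Insert 85: root
Insert 20: L from 85
Insert 90: R from 85
Insert 48: L from 85 -> R from 20
Insert 89: R from 85 -> L from 90
Insert 6: L from 85 -> L from 20

In-order: [6, 20, 48, 85, 89, 90]


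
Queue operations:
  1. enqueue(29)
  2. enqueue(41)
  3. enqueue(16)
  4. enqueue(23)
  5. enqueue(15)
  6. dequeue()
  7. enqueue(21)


enqueue(29) -> [29]
enqueue(41) -> [29, 41]
enqueue(16) -> [29, 41, 16]
enqueue(23) -> [29, 41, 16, 23]
enqueue(15) -> [29, 41, 16, 23, 15]
dequeue()->29, [41, 16, 23, 15]
enqueue(21) -> [41, 16, 23, 15, 21]

Final queue: [41, 16, 23, 15, 21]


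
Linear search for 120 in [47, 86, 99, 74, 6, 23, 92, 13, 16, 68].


i=0: 47!=120
i=1: 86!=120
i=2: 99!=120
i=3: 74!=120
i=4: 6!=120
i=5: 23!=120
i=6: 92!=120
i=7: 13!=120
i=8: 16!=120
i=9: 68!=120

Not found, 10 comps


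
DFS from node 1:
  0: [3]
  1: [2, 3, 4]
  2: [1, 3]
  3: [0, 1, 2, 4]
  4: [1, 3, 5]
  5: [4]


Visit 1, push [4, 3, 2]
Visit 2, push [3]
Visit 3, push [4, 0]
Visit 0, push []
Visit 4, push [5]
Visit 5, push []

DFS order: [1, 2, 3, 0, 4, 5]


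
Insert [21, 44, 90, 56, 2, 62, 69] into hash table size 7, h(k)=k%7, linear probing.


Insert 21: h=0 -> slot 0
Insert 44: h=2 -> slot 2
Insert 90: h=6 -> slot 6
Insert 56: h=0, 1 probes -> slot 1
Insert 2: h=2, 1 probes -> slot 3
Insert 62: h=6, 5 probes -> slot 4
Insert 69: h=6, 6 probes -> slot 5

Table: [21, 56, 44, 2, 62, 69, 90]


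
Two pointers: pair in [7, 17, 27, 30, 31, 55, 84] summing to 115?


lo=0(7)+hi=6(84)=91
lo=1(17)+hi=6(84)=101
lo=2(27)+hi=6(84)=111
lo=3(30)+hi=6(84)=114
lo=4(31)+hi=6(84)=115

Yes: 31+84=115


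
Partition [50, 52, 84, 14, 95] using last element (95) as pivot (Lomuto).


Pivot: 95
  50 <= 95: advance i (no swap)
  52 <= 95: advance i (no swap)
  84 <= 95: advance i (no swap)
  14 <= 95: advance i (no swap)
Place pivot at 4: [50, 52, 84, 14, 95]

Partitioned: [50, 52, 84, 14, 95]


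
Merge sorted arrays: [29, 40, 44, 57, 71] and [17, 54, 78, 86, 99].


Take 17 from B
Take 29 from A
Take 40 from A
Take 44 from A
Take 54 from B
Take 57 from A
Take 71 from A

Merged: [17, 29, 40, 44, 54, 57, 71, 78, 86, 99]


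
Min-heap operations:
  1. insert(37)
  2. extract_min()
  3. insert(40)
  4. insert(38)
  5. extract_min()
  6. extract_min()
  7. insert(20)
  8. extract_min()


insert(37) -> [37]
extract_min()->37, []
insert(40) -> [40]
insert(38) -> [38, 40]
extract_min()->38, [40]
extract_min()->40, []
insert(20) -> [20]
extract_min()->20, []

Final heap: []


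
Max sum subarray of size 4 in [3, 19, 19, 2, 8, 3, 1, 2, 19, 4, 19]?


[0:4]: 43
[1:5]: 48
[2:6]: 32
[3:7]: 14
[4:8]: 14
[5:9]: 25
[6:10]: 26
[7:11]: 44

Max: 48 at [1:5]


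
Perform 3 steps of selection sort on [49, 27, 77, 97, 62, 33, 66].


Initial: [49, 27, 77, 97, 62, 33, 66]
Step 1: min=27 at 1
  Swap: [27, 49, 77, 97, 62, 33, 66]
Step 2: min=33 at 5
  Swap: [27, 33, 77, 97, 62, 49, 66]
Step 3: min=49 at 5
  Swap: [27, 33, 49, 97, 62, 77, 66]

After 3 steps: [27, 33, 49, 97, 62, 77, 66]


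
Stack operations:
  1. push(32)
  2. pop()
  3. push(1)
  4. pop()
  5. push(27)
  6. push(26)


push(32) -> [32]
pop()->32, []
push(1) -> [1]
pop()->1, []
push(27) -> [27]
push(26) -> [27, 26]

Final stack: [27, 26]


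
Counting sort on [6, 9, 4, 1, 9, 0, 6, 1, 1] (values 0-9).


Input: [6, 9, 4, 1, 9, 0, 6, 1, 1]
Counts: [1, 3, 0, 0, 1, 0, 2, 0, 0, 2]

Sorted: [0, 1, 1, 1, 4, 6, 6, 9, 9]


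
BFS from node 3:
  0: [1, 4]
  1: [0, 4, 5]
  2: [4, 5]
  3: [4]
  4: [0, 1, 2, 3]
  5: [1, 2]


Visit 3, enqueue [4]
Visit 4, enqueue [0, 1, 2]
Visit 0, enqueue []
Visit 1, enqueue [5]
Visit 2, enqueue []
Visit 5, enqueue []

BFS order: [3, 4, 0, 1, 2, 5]


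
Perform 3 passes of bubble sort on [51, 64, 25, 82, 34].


Initial: [51, 64, 25, 82, 34]
Pass 1: [51, 25, 64, 34, 82] (2 swaps)
Pass 2: [25, 51, 34, 64, 82] (2 swaps)
Pass 3: [25, 34, 51, 64, 82] (1 swaps)

After 3 passes: [25, 34, 51, 64, 82]


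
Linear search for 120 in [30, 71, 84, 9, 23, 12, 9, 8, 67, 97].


i=0: 30!=120
i=1: 71!=120
i=2: 84!=120
i=3: 9!=120
i=4: 23!=120
i=5: 12!=120
i=6: 9!=120
i=7: 8!=120
i=8: 67!=120
i=9: 97!=120

Not found, 10 comps


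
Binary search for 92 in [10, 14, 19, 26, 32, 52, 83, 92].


Step 1: lo=0, hi=7, mid=3, val=26
Step 2: lo=4, hi=7, mid=5, val=52
Step 3: lo=6, hi=7, mid=6, val=83
Step 4: lo=7, hi=7, mid=7, val=92

Found at index 7


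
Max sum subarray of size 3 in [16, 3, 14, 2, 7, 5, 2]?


[0:3]: 33
[1:4]: 19
[2:5]: 23
[3:6]: 14
[4:7]: 14

Max: 33 at [0:3]


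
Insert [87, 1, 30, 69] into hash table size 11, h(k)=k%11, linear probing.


Insert 87: h=10 -> slot 10
Insert 1: h=1 -> slot 1
Insert 30: h=8 -> slot 8
Insert 69: h=3 -> slot 3

Table: [None, 1, None, 69, None, None, None, None, 30, None, 87]


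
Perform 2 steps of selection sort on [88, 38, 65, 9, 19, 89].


Initial: [88, 38, 65, 9, 19, 89]
Step 1: min=9 at 3
  Swap: [9, 38, 65, 88, 19, 89]
Step 2: min=19 at 4
  Swap: [9, 19, 65, 88, 38, 89]

After 2 steps: [9, 19, 65, 88, 38, 89]


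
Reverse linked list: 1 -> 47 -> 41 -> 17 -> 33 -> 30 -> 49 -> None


Step 1: curr=1, set curr.next=prev(None) | reversed so far: 1
Step 2: curr=47, set curr.next=prev(1) | reversed so far: 47 -> 1
Step 3: curr=41, set curr.next=prev(47) | reversed so far: 41 -> 47 -> 1
Step 4: curr=17, set curr.next=prev(41) | reversed so far: 17 -> 41 -> 47 -> 1
Step 5: curr=33, set curr.next=prev(17) | reversed so far: 33 -> 17 -> 41 -> 47 -> 1
Step 6: curr=30, set curr.next=prev(33) | reversed so far: 30 -> 33 -> 17 -> 41 -> 47 -> 1
Step 7: curr=49, set curr.next=prev(30) | reversed so far: 49 -> 30 -> 33 -> 17 -> 41 -> 47 -> 1

49 -> 30 -> 33 -> 17 -> 41 -> 47 -> 1 -> None


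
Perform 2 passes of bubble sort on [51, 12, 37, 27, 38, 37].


Initial: [51, 12, 37, 27, 38, 37]
Pass 1: [12, 37, 27, 38, 37, 51] (5 swaps)
Pass 2: [12, 27, 37, 37, 38, 51] (2 swaps)

After 2 passes: [12, 27, 37, 37, 38, 51]


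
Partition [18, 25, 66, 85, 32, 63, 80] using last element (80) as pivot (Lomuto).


Pivot: 80
  18 <= 80: advance i (no swap)
  25 <= 80: advance i (no swap)
  66 <= 80: advance i (no swap)
  32 <= 80: swap -> [18, 25, 66, 32, 85, 63, 80]
  63 <= 80: swap -> [18, 25, 66, 32, 63, 85, 80]
Place pivot at 5: [18, 25, 66, 32, 63, 80, 85]

Partitioned: [18, 25, 66, 32, 63, 80, 85]


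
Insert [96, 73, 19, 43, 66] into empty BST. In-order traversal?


Insert 96: root
Insert 73: L from 96
Insert 19: L from 96 -> L from 73
Insert 43: L from 96 -> L from 73 -> R from 19
Insert 66: L from 96 -> L from 73 -> R from 19 -> R from 43

In-order: [19, 43, 66, 73, 96]


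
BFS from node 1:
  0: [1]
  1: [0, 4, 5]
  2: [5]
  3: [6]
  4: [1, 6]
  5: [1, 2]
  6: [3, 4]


Visit 1, enqueue [0, 4, 5]
Visit 0, enqueue []
Visit 4, enqueue [6]
Visit 5, enqueue [2]
Visit 6, enqueue [3]
Visit 2, enqueue []
Visit 3, enqueue []

BFS order: [1, 0, 4, 5, 6, 2, 3]


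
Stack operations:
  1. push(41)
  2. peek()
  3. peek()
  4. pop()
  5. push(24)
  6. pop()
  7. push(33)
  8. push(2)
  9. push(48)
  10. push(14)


push(41) -> [41]
peek()->41
peek()->41
pop()->41, []
push(24) -> [24]
pop()->24, []
push(33) -> [33]
push(2) -> [33, 2]
push(48) -> [33, 2, 48]
push(14) -> [33, 2, 48, 14]

Final stack: [33, 2, 48, 14]


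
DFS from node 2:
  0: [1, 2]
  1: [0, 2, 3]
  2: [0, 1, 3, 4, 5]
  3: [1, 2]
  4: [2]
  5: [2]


Visit 2, push [5, 4, 3, 1, 0]
Visit 0, push [1]
Visit 1, push [3]
Visit 3, push []
Visit 4, push []
Visit 5, push []

DFS order: [2, 0, 1, 3, 4, 5]


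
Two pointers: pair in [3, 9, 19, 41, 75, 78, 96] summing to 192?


lo=0(3)+hi=6(96)=99
lo=1(9)+hi=6(96)=105
lo=2(19)+hi=6(96)=115
lo=3(41)+hi=6(96)=137
lo=4(75)+hi=6(96)=171
lo=5(78)+hi=6(96)=174

No pair found


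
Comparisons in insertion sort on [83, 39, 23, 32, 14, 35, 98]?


Algorithm: insertion sort
Input: [83, 39, 23, 32, 14, 35, 98]
Sorted: [14, 23, 32, 35, 39, 83, 98]

14


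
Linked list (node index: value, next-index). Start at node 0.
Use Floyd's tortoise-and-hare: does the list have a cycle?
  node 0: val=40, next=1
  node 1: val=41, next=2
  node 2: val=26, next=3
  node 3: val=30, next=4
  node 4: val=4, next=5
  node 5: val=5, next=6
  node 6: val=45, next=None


Floyd's tortoise (slow, +1) and hare (fast, +2):
  init: slow=0, fast=0
  step 1: slow=1, fast=2
  step 2: slow=2, fast=4
  step 3: slow=3, fast=6
  step 4: fast -> None, no cycle

Cycle: no


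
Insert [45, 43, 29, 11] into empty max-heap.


Insert 45: [45]
Insert 43: [45, 43]
Insert 29: [45, 43, 29]
Insert 11: [45, 43, 29, 11]

Final heap: [45, 43, 29, 11]


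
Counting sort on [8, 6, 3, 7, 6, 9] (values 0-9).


Input: [8, 6, 3, 7, 6, 9]
Counts: [0, 0, 0, 1, 0, 0, 2, 1, 1, 1]

Sorted: [3, 6, 6, 7, 8, 9]


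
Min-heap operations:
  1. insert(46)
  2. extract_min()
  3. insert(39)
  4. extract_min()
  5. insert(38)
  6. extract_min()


insert(46) -> [46]
extract_min()->46, []
insert(39) -> [39]
extract_min()->39, []
insert(38) -> [38]
extract_min()->38, []

Final heap: []


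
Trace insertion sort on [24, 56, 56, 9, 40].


Initial: [24, 56, 56, 9, 40]
Insert 56: [24, 56, 56, 9, 40]
Insert 56: [24, 56, 56, 9, 40]
Insert 9: [9, 24, 56, 56, 40]
Insert 40: [9, 24, 40, 56, 56]

Sorted: [9, 24, 40, 56, 56]


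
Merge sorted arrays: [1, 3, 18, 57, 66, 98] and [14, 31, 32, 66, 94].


Take 1 from A
Take 3 from A
Take 14 from B
Take 18 from A
Take 31 from B
Take 32 from B
Take 57 from A
Take 66 from A
Take 66 from B
Take 94 from B

Merged: [1, 3, 14, 18, 31, 32, 57, 66, 66, 94, 98]


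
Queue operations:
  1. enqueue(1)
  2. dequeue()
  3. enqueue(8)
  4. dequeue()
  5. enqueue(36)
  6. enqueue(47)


enqueue(1) -> [1]
dequeue()->1, []
enqueue(8) -> [8]
dequeue()->8, []
enqueue(36) -> [36]
enqueue(47) -> [36, 47]

Final queue: [36, 47]


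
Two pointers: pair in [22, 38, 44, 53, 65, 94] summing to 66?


lo=0(22)+hi=5(94)=116
lo=0(22)+hi=4(65)=87
lo=0(22)+hi=3(53)=75
lo=0(22)+hi=2(44)=66

Yes: 22+44=66


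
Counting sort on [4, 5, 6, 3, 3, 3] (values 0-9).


Input: [4, 5, 6, 3, 3, 3]
Counts: [0, 0, 0, 3, 1, 1, 1, 0, 0, 0]

Sorted: [3, 3, 3, 4, 5, 6]


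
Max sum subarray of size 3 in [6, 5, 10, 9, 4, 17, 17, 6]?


[0:3]: 21
[1:4]: 24
[2:5]: 23
[3:6]: 30
[4:7]: 38
[5:8]: 40

Max: 40 at [5:8]


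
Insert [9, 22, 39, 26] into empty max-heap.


Insert 9: [9]
Insert 22: [22, 9]
Insert 39: [39, 9, 22]
Insert 26: [39, 26, 22, 9]

Final heap: [39, 26, 22, 9]


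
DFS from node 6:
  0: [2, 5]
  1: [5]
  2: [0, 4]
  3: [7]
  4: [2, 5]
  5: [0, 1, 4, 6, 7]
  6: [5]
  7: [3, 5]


Visit 6, push [5]
Visit 5, push [7, 4, 1, 0]
Visit 0, push [2]
Visit 2, push [4]
Visit 4, push []
Visit 1, push []
Visit 7, push [3]
Visit 3, push []

DFS order: [6, 5, 0, 2, 4, 1, 7, 3]


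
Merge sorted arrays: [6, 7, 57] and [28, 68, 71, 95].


Take 6 from A
Take 7 from A
Take 28 from B
Take 57 from A

Merged: [6, 7, 28, 57, 68, 71, 95]


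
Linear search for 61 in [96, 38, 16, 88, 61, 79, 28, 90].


i=0: 96!=61
i=1: 38!=61
i=2: 16!=61
i=3: 88!=61
i=4: 61==61 found!

Found at 4, 5 comps


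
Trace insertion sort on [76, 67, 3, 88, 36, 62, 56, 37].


Initial: [76, 67, 3, 88, 36, 62, 56, 37]
Insert 67: [67, 76, 3, 88, 36, 62, 56, 37]
Insert 3: [3, 67, 76, 88, 36, 62, 56, 37]
Insert 88: [3, 67, 76, 88, 36, 62, 56, 37]
Insert 36: [3, 36, 67, 76, 88, 62, 56, 37]
Insert 62: [3, 36, 62, 67, 76, 88, 56, 37]
Insert 56: [3, 36, 56, 62, 67, 76, 88, 37]
Insert 37: [3, 36, 37, 56, 62, 67, 76, 88]

Sorted: [3, 36, 37, 56, 62, 67, 76, 88]


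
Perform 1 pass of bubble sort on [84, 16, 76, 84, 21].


Initial: [84, 16, 76, 84, 21]
Pass 1: [16, 76, 84, 21, 84] (3 swaps)

After 1 pass: [16, 76, 84, 21, 84]


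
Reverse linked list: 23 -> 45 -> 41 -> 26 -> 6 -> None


Step 1: curr=23, set curr.next=prev(None) | reversed so far: 23
Step 2: curr=45, set curr.next=prev(23) | reversed so far: 45 -> 23
Step 3: curr=41, set curr.next=prev(45) | reversed so far: 41 -> 45 -> 23
Step 4: curr=26, set curr.next=prev(41) | reversed so far: 26 -> 41 -> 45 -> 23
Step 5: curr=6, set curr.next=prev(26) | reversed so far: 6 -> 26 -> 41 -> 45 -> 23

6 -> 26 -> 41 -> 45 -> 23 -> None


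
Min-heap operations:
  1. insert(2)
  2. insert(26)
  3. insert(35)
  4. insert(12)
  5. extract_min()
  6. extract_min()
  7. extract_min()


insert(2) -> [2]
insert(26) -> [2, 26]
insert(35) -> [2, 26, 35]
insert(12) -> [2, 12, 35, 26]
extract_min()->2, [12, 26, 35]
extract_min()->12, [26, 35]
extract_min()->26, [35]

Final heap: [35]


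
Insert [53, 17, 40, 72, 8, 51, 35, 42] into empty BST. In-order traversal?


Insert 53: root
Insert 17: L from 53
Insert 40: L from 53 -> R from 17
Insert 72: R from 53
Insert 8: L from 53 -> L from 17
Insert 51: L from 53 -> R from 17 -> R from 40
Insert 35: L from 53 -> R from 17 -> L from 40
Insert 42: L from 53 -> R from 17 -> R from 40 -> L from 51

In-order: [8, 17, 35, 40, 42, 51, 53, 72]


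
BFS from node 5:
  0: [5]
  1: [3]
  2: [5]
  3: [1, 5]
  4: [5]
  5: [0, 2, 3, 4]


Visit 5, enqueue [0, 2, 3, 4]
Visit 0, enqueue []
Visit 2, enqueue []
Visit 3, enqueue [1]
Visit 4, enqueue []
Visit 1, enqueue []

BFS order: [5, 0, 2, 3, 4, 1]


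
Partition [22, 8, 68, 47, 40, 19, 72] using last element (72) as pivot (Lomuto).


Pivot: 72
  22 <= 72: advance i (no swap)
  8 <= 72: advance i (no swap)
  68 <= 72: advance i (no swap)
  47 <= 72: advance i (no swap)
  40 <= 72: advance i (no swap)
  19 <= 72: advance i (no swap)
Place pivot at 6: [22, 8, 68, 47, 40, 19, 72]

Partitioned: [22, 8, 68, 47, 40, 19, 72]


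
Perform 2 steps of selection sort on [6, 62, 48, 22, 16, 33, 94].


Initial: [6, 62, 48, 22, 16, 33, 94]
Step 1: min=6 at 0
  Swap: [6, 62, 48, 22, 16, 33, 94]
Step 2: min=16 at 4
  Swap: [6, 16, 48, 22, 62, 33, 94]

After 2 steps: [6, 16, 48, 22, 62, 33, 94]


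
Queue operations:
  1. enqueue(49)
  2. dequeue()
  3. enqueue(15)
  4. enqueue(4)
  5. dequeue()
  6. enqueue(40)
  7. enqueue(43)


enqueue(49) -> [49]
dequeue()->49, []
enqueue(15) -> [15]
enqueue(4) -> [15, 4]
dequeue()->15, [4]
enqueue(40) -> [4, 40]
enqueue(43) -> [4, 40, 43]

Final queue: [4, 40, 43]


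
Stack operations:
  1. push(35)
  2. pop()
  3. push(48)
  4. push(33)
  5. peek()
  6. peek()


push(35) -> [35]
pop()->35, []
push(48) -> [48]
push(33) -> [48, 33]
peek()->33
peek()->33

Final stack: [48, 33]


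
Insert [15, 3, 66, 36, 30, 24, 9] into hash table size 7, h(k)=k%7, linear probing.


Insert 15: h=1 -> slot 1
Insert 3: h=3 -> slot 3
Insert 66: h=3, 1 probes -> slot 4
Insert 36: h=1, 1 probes -> slot 2
Insert 30: h=2, 3 probes -> slot 5
Insert 24: h=3, 3 probes -> slot 6
Insert 9: h=2, 5 probes -> slot 0

Table: [9, 15, 36, 3, 66, 30, 24]


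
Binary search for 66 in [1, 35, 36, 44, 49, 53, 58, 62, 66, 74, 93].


Step 1: lo=0, hi=10, mid=5, val=53
Step 2: lo=6, hi=10, mid=8, val=66

Found at index 8


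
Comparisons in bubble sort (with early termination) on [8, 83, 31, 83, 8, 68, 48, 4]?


Algorithm: bubble sort (with early termination)
Input: [8, 83, 31, 83, 8, 68, 48, 4]
Sorted: [4, 8, 8, 31, 48, 68, 83, 83]

28


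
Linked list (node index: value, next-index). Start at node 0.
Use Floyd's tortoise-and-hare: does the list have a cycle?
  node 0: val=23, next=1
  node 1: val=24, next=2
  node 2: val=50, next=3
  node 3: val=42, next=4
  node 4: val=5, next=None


Floyd's tortoise (slow, +1) and hare (fast, +2):
  init: slow=0, fast=0
  step 1: slow=1, fast=2
  step 2: slow=2, fast=4
  step 3: fast -> None, no cycle

Cycle: no


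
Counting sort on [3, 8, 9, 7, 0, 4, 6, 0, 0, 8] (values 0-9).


Input: [3, 8, 9, 7, 0, 4, 6, 0, 0, 8]
Counts: [3, 0, 0, 1, 1, 0, 1, 1, 2, 1]

Sorted: [0, 0, 0, 3, 4, 6, 7, 8, 8, 9]


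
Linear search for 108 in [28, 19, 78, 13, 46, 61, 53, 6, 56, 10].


i=0: 28!=108
i=1: 19!=108
i=2: 78!=108
i=3: 13!=108
i=4: 46!=108
i=5: 61!=108
i=6: 53!=108
i=7: 6!=108
i=8: 56!=108
i=9: 10!=108

Not found, 10 comps


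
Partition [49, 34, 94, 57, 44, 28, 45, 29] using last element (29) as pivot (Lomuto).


Pivot: 29
  28 <= 29: swap -> [28, 34, 94, 57, 44, 49, 45, 29]
Place pivot at 1: [28, 29, 94, 57, 44, 49, 45, 34]

Partitioned: [28, 29, 94, 57, 44, 49, 45, 34]


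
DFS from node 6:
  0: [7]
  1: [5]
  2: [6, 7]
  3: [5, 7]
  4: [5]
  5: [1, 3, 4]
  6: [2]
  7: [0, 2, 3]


Visit 6, push [2]
Visit 2, push [7]
Visit 7, push [3, 0]
Visit 0, push []
Visit 3, push [5]
Visit 5, push [4, 1]
Visit 1, push []
Visit 4, push []

DFS order: [6, 2, 7, 0, 3, 5, 1, 4]


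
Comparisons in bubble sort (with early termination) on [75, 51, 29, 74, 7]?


Algorithm: bubble sort (with early termination)
Input: [75, 51, 29, 74, 7]
Sorted: [7, 29, 51, 74, 75]

10


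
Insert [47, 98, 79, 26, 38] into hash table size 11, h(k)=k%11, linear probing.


Insert 47: h=3 -> slot 3
Insert 98: h=10 -> slot 10
Insert 79: h=2 -> slot 2
Insert 26: h=4 -> slot 4
Insert 38: h=5 -> slot 5

Table: [None, None, 79, 47, 26, 38, None, None, None, None, 98]


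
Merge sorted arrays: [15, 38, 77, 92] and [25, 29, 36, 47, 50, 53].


Take 15 from A
Take 25 from B
Take 29 from B
Take 36 from B
Take 38 from A
Take 47 from B
Take 50 from B
Take 53 from B

Merged: [15, 25, 29, 36, 38, 47, 50, 53, 77, 92]


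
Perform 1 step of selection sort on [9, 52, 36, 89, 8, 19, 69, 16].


Initial: [9, 52, 36, 89, 8, 19, 69, 16]
Step 1: min=8 at 4
  Swap: [8, 52, 36, 89, 9, 19, 69, 16]

After 1 step: [8, 52, 36, 89, 9, 19, 69, 16]


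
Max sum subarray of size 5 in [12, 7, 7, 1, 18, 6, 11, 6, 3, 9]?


[0:5]: 45
[1:6]: 39
[2:7]: 43
[3:8]: 42
[4:9]: 44
[5:10]: 35

Max: 45 at [0:5]


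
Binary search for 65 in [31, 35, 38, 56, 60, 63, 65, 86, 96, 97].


Step 1: lo=0, hi=9, mid=4, val=60
Step 2: lo=5, hi=9, mid=7, val=86
Step 3: lo=5, hi=6, mid=5, val=63
Step 4: lo=6, hi=6, mid=6, val=65

Found at index 6


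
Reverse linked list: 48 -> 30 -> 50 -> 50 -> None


Step 1: curr=48, set curr.next=prev(None) | reversed so far: 48
Step 2: curr=30, set curr.next=prev(48) | reversed so far: 30 -> 48
Step 3: curr=50, set curr.next=prev(30) | reversed so far: 50 -> 30 -> 48
Step 4: curr=50, set curr.next=prev(50) | reversed so far: 50 -> 50 -> 30 -> 48

50 -> 50 -> 30 -> 48 -> None


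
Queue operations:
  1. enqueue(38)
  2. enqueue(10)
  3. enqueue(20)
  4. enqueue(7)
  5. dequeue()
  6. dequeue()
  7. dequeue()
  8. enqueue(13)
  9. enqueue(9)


enqueue(38) -> [38]
enqueue(10) -> [38, 10]
enqueue(20) -> [38, 10, 20]
enqueue(7) -> [38, 10, 20, 7]
dequeue()->38, [10, 20, 7]
dequeue()->10, [20, 7]
dequeue()->20, [7]
enqueue(13) -> [7, 13]
enqueue(9) -> [7, 13, 9]

Final queue: [7, 13, 9]


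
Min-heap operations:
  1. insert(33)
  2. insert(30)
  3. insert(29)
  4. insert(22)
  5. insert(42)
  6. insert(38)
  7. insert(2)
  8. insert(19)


insert(33) -> [33]
insert(30) -> [30, 33]
insert(29) -> [29, 33, 30]
insert(22) -> [22, 29, 30, 33]
insert(42) -> [22, 29, 30, 33, 42]
insert(38) -> [22, 29, 30, 33, 42, 38]
insert(2) -> [2, 29, 22, 33, 42, 38, 30]
insert(19) -> [2, 19, 22, 29, 42, 38, 30, 33]

Final heap: [2, 19, 22, 29, 42, 38, 30, 33]


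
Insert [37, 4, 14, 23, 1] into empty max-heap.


Insert 37: [37]
Insert 4: [37, 4]
Insert 14: [37, 4, 14]
Insert 23: [37, 23, 14, 4]
Insert 1: [37, 23, 14, 4, 1]

Final heap: [37, 23, 14, 4, 1]


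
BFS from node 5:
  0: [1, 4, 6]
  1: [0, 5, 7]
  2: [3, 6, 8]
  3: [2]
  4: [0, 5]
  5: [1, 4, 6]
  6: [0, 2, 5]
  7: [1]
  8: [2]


Visit 5, enqueue [1, 4, 6]
Visit 1, enqueue [0, 7]
Visit 4, enqueue []
Visit 6, enqueue [2]
Visit 0, enqueue []
Visit 7, enqueue []
Visit 2, enqueue [3, 8]
Visit 3, enqueue []
Visit 8, enqueue []

BFS order: [5, 1, 4, 6, 0, 7, 2, 3, 8]


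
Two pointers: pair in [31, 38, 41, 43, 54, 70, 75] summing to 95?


lo=0(31)+hi=6(75)=106
lo=0(31)+hi=5(70)=101
lo=0(31)+hi=4(54)=85
lo=1(38)+hi=4(54)=92
lo=2(41)+hi=4(54)=95

Yes: 41+54=95


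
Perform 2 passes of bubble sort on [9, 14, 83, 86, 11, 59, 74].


Initial: [9, 14, 83, 86, 11, 59, 74]
Pass 1: [9, 14, 83, 11, 59, 74, 86] (3 swaps)
Pass 2: [9, 14, 11, 59, 74, 83, 86] (3 swaps)

After 2 passes: [9, 14, 11, 59, 74, 83, 86]


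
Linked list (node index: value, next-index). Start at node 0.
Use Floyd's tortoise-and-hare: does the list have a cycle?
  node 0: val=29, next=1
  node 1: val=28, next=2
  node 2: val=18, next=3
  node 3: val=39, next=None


Floyd's tortoise (slow, +1) and hare (fast, +2):
  init: slow=0, fast=0
  step 1: slow=1, fast=2
  step 2: fast 2->3->None, no cycle

Cycle: no


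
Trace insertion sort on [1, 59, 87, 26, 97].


Initial: [1, 59, 87, 26, 97]
Insert 59: [1, 59, 87, 26, 97]
Insert 87: [1, 59, 87, 26, 97]
Insert 26: [1, 26, 59, 87, 97]
Insert 97: [1, 26, 59, 87, 97]

Sorted: [1, 26, 59, 87, 97]


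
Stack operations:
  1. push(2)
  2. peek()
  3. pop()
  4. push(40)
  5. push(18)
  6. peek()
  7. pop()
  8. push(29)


push(2) -> [2]
peek()->2
pop()->2, []
push(40) -> [40]
push(18) -> [40, 18]
peek()->18
pop()->18, [40]
push(29) -> [40, 29]

Final stack: [40, 29]


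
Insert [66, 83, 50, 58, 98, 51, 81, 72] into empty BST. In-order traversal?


Insert 66: root
Insert 83: R from 66
Insert 50: L from 66
Insert 58: L from 66 -> R from 50
Insert 98: R from 66 -> R from 83
Insert 51: L from 66 -> R from 50 -> L from 58
Insert 81: R from 66 -> L from 83
Insert 72: R from 66 -> L from 83 -> L from 81

In-order: [50, 51, 58, 66, 72, 81, 83, 98]


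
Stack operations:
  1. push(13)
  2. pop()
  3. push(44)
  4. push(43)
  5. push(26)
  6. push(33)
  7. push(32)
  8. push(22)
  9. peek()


push(13) -> [13]
pop()->13, []
push(44) -> [44]
push(43) -> [44, 43]
push(26) -> [44, 43, 26]
push(33) -> [44, 43, 26, 33]
push(32) -> [44, 43, 26, 33, 32]
push(22) -> [44, 43, 26, 33, 32, 22]
peek()->22

Final stack: [44, 43, 26, 33, 32, 22]


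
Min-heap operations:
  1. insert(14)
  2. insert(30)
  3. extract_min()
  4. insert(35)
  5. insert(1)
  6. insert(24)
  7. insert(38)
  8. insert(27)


insert(14) -> [14]
insert(30) -> [14, 30]
extract_min()->14, [30]
insert(35) -> [30, 35]
insert(1) -> [1, 35, 30]
insert(24) -> [1, 24, 30, 35]
insert(38) -> [1, 24, 30, 35, 38]
insert(27) -> [1, 24, 27, 35, 38, 30]

Final heap: [1, 24, 27, 35, 38, 30]


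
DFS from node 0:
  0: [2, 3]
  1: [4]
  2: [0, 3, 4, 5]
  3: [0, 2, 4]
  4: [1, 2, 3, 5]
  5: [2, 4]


Visit 0, push [3, 2]
Visit 2, push [5, 4, 3]
Visit 3, push [4]
Visit 4, push [5, 1]
Visit 1, push []
Visit 5, push []

DFS order: [0, 2, 3, 4, 1, 5]


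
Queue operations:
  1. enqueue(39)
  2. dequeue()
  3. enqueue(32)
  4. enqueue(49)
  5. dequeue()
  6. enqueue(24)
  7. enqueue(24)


enqueue(39) -> [39]
dequeue()->39, []
enqueue(32) -> [32]
enqueue(49) -> [32, 49]
dequeue()->32, [49]
enqueue(24) -> [49, 24]
enqueue(24) -> [49, 24, 24]

Final queue: [49, 24, 24]


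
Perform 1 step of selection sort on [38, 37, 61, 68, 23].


Initial: [38, 37, 61, 68, 23]
Step 1: min=23 at 4
  Swap: [23, 37, 61, 68, 38]

After 1 step: [23, 37, 61, 68, 38]


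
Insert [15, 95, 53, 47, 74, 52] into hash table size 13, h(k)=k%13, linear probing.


Insert 15: h=2 -> slot 2
Insert 95: h=4 -> slot 4
Insert 53: h=1 -> slot 1
Insert 47: h=8 -> slot 8
Insert 74: h=9 -> slot 9
Insert 52: h=0 -> slot 0

Table: [52, 53, 15, None, 95, None, None, None, 47, 74, None, None, None]


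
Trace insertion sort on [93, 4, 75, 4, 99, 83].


Initial: [93, 4, 75, 4, 99, 83]
Insert 4: [4, 93, 75, 4, 99, 83]
Insert 75: [4, 75, 93, 4, 99, 83]
Insert 4: [4, 4, 75, 93, 99, 83]
Insert 99: [4, 4, 75, 93, 99, 83]
Insert 83: [4, 4, 75, 83, 93, 99]

Sorted: [4, 4, 75, 83, 93, 99]


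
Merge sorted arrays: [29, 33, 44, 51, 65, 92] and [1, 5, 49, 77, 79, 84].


Take 1 from B
Take 5 from B
Take 29 from A
Take 33 from A
Take 44 from A
Take 49 from B
Take 51 from A
Take 65 from A
Take 77 from B
Take 79 from B
Take 84 from B

Merged: [1, 5, 29, 33, 44, 49, 51, 65, 77, 79, 84, 92]


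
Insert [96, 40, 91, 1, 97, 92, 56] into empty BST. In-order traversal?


Insert 96: root
Insert 40: L from 96
Insert 91: L from 96 -> R from 40
Insert 1: L from 96 -> L from 40
Insert 97: R from 96
Insert 92: L from 96 -> R from 40 -> R from 91
Insert 56: L from 96 -> R from 40 -> L from 91

In-order: [1, 40, 56, 91, 92, 96, 97]


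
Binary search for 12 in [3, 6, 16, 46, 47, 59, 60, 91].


Step 1: lo=0, hi=7, mid=3, val=46
Step 2: lo=0, hi=2, mid=1, val=6
Step 3: lo=2, hi=2, mid=2, val=16

Not found


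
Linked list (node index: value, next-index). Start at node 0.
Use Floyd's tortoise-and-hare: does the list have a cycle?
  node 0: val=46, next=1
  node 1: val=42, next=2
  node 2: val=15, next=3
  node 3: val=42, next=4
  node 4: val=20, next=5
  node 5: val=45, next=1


Floyd's tortoise (slow, +1) and hare (fast, +2):
  init: slow=0, fast=0
  step 1: slow=1, fast=2
  step 2: slow=2, fast=4
  step 3: slow=3, fast=1
  step 4: slow=4, fast=3
  step 5: slow=5, fast=5
  slow == fast at node 5: cycle detected

Cycle: yes


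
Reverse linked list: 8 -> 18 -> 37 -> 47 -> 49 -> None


Step 1: curr=8, set curr.next=prev(None) | reversed so far: 8
Step 2: curr=18, set curr.next=prev(8) | reversed so far: 18 -> 8
Step 3: curr=37, set curr.next=prev(18) | reversed so far: 37 -> 18 -> 8
Step 4: curr=47, set curr.next=prev(37) | reversed so far: 47 -> 37 -> 18 -> 8
Step 5: curr=49, set curr.next=prev(47) | reversed so far: 49 -> 47 -> 37 -> 18 -> 8

49 -> 47 -> 37 -> 18 -> 8 -> None
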